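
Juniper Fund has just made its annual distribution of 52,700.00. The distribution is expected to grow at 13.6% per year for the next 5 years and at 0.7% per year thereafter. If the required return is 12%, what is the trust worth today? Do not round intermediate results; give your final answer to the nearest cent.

779164.24

D_1 = 59867.20000
D_2 = 68009.13920
D_3 = 77258.38213
D_4 = 87765.52210
D_5 = 99701.63311
Terminal value at year 5: TV = D_5×(1+g_2)/(r−g_2) = 100399.54454/0.113 = 888491.54459
P_0 = D_1/(1+r)^1 + D_2/(1+r)^2 + D_3/(1+r)^3 + D_4/(1+r)^4 + D_5/(1+r)^5 + TV/(1+r)^5
    = 53452.85714 + 54216.46939 + 54990.99038 + 55776.57596 + 56573.38418 + 504153.96348 = 779164.24053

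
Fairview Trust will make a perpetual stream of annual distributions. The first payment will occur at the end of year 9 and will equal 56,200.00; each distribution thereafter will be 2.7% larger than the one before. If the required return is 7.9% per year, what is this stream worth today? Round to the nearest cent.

Value at end of year 8: C₁ / (r − g) = 56,200.00 / (0.079 − 0.027) = 1,080,769.2308
Discount to today: PV = 1,080,769.2308 / (1 + 0.079)^8 = 1,080,769.2308 / 1.837264 = 588,249.29

588249.29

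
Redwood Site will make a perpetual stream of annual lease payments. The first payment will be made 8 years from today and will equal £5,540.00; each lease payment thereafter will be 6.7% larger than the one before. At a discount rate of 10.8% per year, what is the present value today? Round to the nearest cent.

£65909.43

Value at end of year 7: C₁ / (r − g) = £5,540.00 / (0.108 − 0.067) = £135,121.9512
Discount to today: PV = £135,121.9512 / (1 + 0.108)^7 = £135,121.9512 / 2.050115 = £65,909.43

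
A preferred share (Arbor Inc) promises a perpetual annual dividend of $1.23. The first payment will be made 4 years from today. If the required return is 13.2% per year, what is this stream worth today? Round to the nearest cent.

Value at end of year 3: C / r = $1.23 / 0.132 = $9.3182
Discount to today: PV = $9.3182 / (1 + 0.132)^3 = $9.3182 / 1.450572 = $6.42

$6.42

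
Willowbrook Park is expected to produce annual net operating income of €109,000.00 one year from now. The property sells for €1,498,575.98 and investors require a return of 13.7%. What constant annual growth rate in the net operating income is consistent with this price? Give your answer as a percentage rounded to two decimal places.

P = D₁/(r−g) ⇒ g = r − D₁/P = 0.137 − €109,000.00/€1,498,575.98 = 0.064264

6.43%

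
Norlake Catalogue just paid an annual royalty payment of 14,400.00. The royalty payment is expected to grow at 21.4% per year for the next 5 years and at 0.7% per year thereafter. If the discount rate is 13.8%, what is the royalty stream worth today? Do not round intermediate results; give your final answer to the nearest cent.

240709.44

D_1 = 17481.60000
D_2 = 21222.66240
D_3 = 25764.31215
D_4 = 31277.87495
D_5 = 37971.34019
Terminal value at year 5: TV = D_5×(1+g_2)/(r−g_2) = 38237.13958/0.131 = 291886.56165
P_0 = D_1/(1+r)^1 + D_2/(1+r)^2 + D_3/(1+r)^3 + D_4/(1+r)^4 + D_5/(1+r)^5 + TV/(1+r)^5
    = 15361.68717 + 16387.59949 + 17482.02617 + 18649.54286 + 19895.03078 + 152933.55726 = 240709.44374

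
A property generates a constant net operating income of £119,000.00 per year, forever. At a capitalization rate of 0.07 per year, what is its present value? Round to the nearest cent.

Level perpetuity: PV = C / r = £119,000.00 / 0.07 = £1,700,000.00

£1700000.00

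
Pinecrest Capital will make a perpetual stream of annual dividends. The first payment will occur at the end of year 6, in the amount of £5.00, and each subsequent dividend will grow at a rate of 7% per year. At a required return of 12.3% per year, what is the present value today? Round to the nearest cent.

£52.82

Value at end of year 5: C₁ / (r − g) = £5.00 / (0.123 − 0.07) = £94.3396
Discount to today: PV = £94.3396 / (1 + 0.123)^5 = £94.3396 / 1.786071 = £52.82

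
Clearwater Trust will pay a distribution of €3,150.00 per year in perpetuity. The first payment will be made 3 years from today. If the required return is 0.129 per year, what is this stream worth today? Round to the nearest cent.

Value at end of year 2: C / r = €3,150.00 / 0.129 = €24,418.6047
Discount to today: PV = €24,418.6047 / (1 + 0.129)^2 = €24,418.6047 / 1.274641 = €19,157.24

€19157.24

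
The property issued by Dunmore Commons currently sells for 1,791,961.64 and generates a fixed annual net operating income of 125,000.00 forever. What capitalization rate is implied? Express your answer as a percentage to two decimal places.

P = C/r ⇒ r = C/P = 125,000.00/1,791,961.64 = 0.069756

6.98%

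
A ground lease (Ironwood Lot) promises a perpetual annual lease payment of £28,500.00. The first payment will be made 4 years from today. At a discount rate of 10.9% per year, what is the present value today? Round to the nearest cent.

£191700.71

Value at end of year 3: C / r = £28,500.00 / 0.109 = £261,467.8899
Discount to today: PV = £261,467.8899 / (1 + 0.109)^3 = £261,467.8899 / 1.363938 = £191,700.71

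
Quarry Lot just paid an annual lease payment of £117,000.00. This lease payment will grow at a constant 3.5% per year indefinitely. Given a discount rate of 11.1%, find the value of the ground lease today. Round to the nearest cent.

£1593355.26

D₁ = D₀ × (1 + g) = £117,000.00 × 1.035 = £121,095.0000
Growing perpetuity: P = D₁ / (r − g) = £121,095.0000 / (0.111 − 0.035) = £1,593,355.26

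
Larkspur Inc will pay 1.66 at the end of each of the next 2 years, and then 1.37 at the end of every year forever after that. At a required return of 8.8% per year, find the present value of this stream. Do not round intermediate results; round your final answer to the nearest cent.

PV of 2-year annuity: 1.66 × [1 − (1+0.088)^−2] / 0.088 = 2.92807
Perpetuity value at year 2: 1.37 / 0.088 = 15.56818
PV of perpetuity: 15.56818 / (1+0.088)^2 = 13.15165
Total PV = 2.92807 + 13.15165 = 16.07971

16.08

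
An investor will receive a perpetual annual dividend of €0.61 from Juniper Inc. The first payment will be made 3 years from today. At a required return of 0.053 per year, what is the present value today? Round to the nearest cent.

Value at end of year 2: C / r = €0.61 / 0.053 = €11.5094
Discount to today: PV = €11.5094 / (1 + 0.053)^2 = €11.5094 / 1.108809 = €10.38

€10.38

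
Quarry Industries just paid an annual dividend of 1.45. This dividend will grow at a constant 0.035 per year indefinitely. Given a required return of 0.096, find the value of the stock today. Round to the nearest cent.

24.60

D₁ = D₀ × (1 + g) = 1.45 × 1.035 = 1.5008
Growing perpetuity: P = D₁ / (r − g) = 1.5008 / (0.096 − 0.035) = 24.60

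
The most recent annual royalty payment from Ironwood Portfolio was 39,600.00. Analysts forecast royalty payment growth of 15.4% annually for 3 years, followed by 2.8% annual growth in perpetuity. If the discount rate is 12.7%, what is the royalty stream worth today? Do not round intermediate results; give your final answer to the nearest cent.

D_1 = 45698.40000
D_2 = 52735.95360
D_3 = 60857.29045
Terminal value at year 3: TV = D_3×(1+g_2)/(r−g_2) = 62561.29459/0.099 = 631932.26856
P_0 = D_1/(1+r)^1 + D_2/(1+r)^2 + D_3/(1+r)^3 + TV/(1+r)^3
    = 40548.71340 + 41520.15551 + 42514.87086 + 441467.54793 = 566051.28770

566051.29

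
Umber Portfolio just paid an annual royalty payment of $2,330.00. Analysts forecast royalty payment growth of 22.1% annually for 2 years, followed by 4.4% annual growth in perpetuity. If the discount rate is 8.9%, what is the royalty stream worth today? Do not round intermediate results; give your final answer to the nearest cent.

D_1 = 2844.93000
D_2 = 3473.65953
Terminal value at year 2: TV = D_2×(1+g_2)/(r−g_2) = 3626.50055/0.045 = 80588.90110
P_0 = D_1/(1+r)^1 + D_2/(1+r)^2 + TV/(1+r)^2
    = 2612.42424 + 2929.08173 + 67954.69605 = 73496.20202

$73496.20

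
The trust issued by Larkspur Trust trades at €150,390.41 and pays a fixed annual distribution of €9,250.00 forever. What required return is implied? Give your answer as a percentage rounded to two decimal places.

6.15%

P = C/r ⇒ r = C/P = €9,250.00/€150,390.41 = 0.061507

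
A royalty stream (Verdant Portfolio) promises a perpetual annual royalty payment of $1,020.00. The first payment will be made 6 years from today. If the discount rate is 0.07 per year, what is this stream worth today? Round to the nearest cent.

$10389.23

Value at end of year 5: C / r = $1,020.00 / 0.07 = $14,571.4286
Discount to today: PV = $14,571.4286 / (1 + 0.07)^5 = $14,571.4286 / 1.402552 = $10,389.23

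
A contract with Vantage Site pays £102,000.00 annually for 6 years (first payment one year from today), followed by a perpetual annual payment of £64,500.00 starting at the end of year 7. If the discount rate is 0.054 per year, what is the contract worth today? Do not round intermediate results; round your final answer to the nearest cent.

PV of 6-year annuity: £102,000.00 × [1 − (1+0.054)^−6] / 0.054 = 511163.23045
Perpetuity value at year 6: £64,500.00 / 0.054 = 1194444.44444
PV of perpetuity: 1194444.44444 / (1+0.054)^6 = 871208.87225
Total PV = 511163.23045 + 871208.87225 = 1382372.10270

£1382372.10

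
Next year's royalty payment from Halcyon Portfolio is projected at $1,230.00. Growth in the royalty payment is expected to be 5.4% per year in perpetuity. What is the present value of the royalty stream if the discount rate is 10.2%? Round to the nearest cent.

Growing perpetuity: P = D₁ / (r − g) = $1,230.0000 / (0.102 − 0.054) = $25,625.00

$25625.00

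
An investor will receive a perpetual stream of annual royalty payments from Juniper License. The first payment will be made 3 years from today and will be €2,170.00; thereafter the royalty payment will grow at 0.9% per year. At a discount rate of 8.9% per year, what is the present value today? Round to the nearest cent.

Value at end of year 2: C₁ / (r − g) = €2,170.00 / (0.089 − 0.009) = €27,125.0000
Discount to today: PV = €27,125.0000 / (1 + 0.089)^2 = €27,125.0000 / 1.185921 = €22,872.52

€22872.52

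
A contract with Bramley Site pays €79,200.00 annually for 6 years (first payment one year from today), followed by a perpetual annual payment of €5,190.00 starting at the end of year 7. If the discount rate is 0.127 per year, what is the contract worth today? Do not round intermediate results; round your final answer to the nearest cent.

€339213.14

PV of 6-year annuity: €79,200.00 × [1 − (1+0.127)^−6] / 0.127 = 319268.78275
Perpetuity value at year 6: €5,190.00 / 0.127 = 40866.14173
PV of perpetuity: 40866.14173 / (1+0.127)^6 = 19944.36165
Total PV = 319268.78275 + 19944.36165 = 339213.14440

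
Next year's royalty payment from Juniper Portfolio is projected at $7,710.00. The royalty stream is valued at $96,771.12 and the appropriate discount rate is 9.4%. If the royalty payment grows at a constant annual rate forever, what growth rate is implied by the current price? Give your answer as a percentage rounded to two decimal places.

P = D₁/(r−g) ⇒ g = r − D₁/P = 0.094 − $7,710.00/$96,771.12 = 0.014327

1.43%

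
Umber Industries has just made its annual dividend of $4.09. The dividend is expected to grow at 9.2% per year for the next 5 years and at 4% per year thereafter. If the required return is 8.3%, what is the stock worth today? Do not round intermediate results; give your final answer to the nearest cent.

D_1 = 4.46628
D_2 = 4.87718
D_3 = 5.32588
D_4 = 5.81586
D_5 = 6.35092
Terminal value at year 5: TV = D_5×(1+g_2)/(r−g_2) = 6.60495/0.043 = 153.60360
P_0 = D_1/(1+r)^1 + D_2/(1+r)^2 + D_3/(1+r)^3 + D_4/(1+r)^4 + D_5/(1+r)^5 + TV/(1+r)^5
    = 4.12399 + 4.15826 + 4.19282 + 4.22766 + 4.26279 + 103.10010 = 124.06562

$124.07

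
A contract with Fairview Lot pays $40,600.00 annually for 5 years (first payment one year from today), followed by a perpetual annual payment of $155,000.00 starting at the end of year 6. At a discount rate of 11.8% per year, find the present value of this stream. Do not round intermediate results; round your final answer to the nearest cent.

PV of 5-year annuity: $40,600.00 × [1 − (1+0.118)^−5] / 0.118 = 147081.95671
Perpetuity value at year 5: $155,000.00 / 0.118 = 1313559.32203
PV of perpetuity: 1313559.32203 / (1+0.118)^5 = 752039.53655
Total PV = 147081.95671 + 752039.53655 = 899121.49327

$899121.49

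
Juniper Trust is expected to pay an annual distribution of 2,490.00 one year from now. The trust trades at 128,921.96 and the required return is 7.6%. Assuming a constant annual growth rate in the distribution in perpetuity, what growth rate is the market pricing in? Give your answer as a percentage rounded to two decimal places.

P = D₁/(r−g) ⇒ g = r − D₁/P = 0.076 − 2,490.00/128,921.96 = 0.056686

5.67%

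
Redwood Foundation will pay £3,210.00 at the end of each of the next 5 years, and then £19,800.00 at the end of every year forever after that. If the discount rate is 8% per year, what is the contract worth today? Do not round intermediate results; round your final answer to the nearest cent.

PV of 5-year annuity: £3,210.00 × [1 − (1+0.08)^−5] / 0.08 = 12816.59922
Perpetuity value at year 5: £19,800.00 / 0.08 = 247500.00000
PV of perpetuity: 247500.00000 / (1+0.08)^5 = 168444.34127
Total PV = 12816.59922 + 168444.34127 = 181260.94048

£181260.94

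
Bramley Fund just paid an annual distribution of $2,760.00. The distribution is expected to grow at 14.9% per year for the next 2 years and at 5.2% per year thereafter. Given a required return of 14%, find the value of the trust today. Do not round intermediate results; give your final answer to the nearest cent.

$39103.11

D_1 = 3171.24000
D_2 = 3643.75476
Terminal value at year 2: TV = D_2×(1+g_2)/(r−g_2) = 3833.23001/0.088 = 43559.43190
P_0 = D_1/(1+r)^1 + D_2/(1+r)^2 + TV/(1+r)^2
    = 2781.78947 + 2803.75097 + 33517.56841 = 39103.10885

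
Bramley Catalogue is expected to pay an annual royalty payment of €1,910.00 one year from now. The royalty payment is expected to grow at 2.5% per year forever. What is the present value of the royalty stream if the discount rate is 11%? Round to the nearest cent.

Growing perpetuity: P = D₁ / (r − g) = €1,910.0000 / (0.11 − 0.025) = €22,470.59

€22470.59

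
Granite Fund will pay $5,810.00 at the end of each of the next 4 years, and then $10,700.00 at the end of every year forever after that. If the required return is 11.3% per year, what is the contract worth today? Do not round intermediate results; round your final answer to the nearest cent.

PV of 4-year annuity: $5,810.00 × [1 − (1+0.113)^−4] / 0.113 = 17910.35759
Perpetuity value at year 4: $10,700.00 / 0.113 = 94690.26549
PV of perpetuity: 94690.26549 / (1+0.113)^4 = 61705.61382
Total PV = 17910.35759 + 61705.61382 = 79615.97141

$79615.97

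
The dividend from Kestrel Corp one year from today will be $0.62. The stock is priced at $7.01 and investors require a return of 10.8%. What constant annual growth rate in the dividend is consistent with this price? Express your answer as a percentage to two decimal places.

1.96%

P = D₁/(r−g) ⇒ g = r − D₁/P = 0.108 − $0.62/$7.01 = 0.019555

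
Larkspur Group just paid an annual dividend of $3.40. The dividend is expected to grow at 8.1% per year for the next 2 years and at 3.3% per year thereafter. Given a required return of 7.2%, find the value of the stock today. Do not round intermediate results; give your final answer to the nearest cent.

D_1 = 3.67540
D_2 = 3.97311
Terminal value at year 2: TV = D_2×(1+g_2)/(r−g_2) = 4.10422/0.039 = 105.23641
P_0 = D_1/(1+r)^1 + D_2/(1+r)^2 + TV/(1+r)^2
    = 3.42854 + 3.45733 + 91.57490 = 98.46077

$98.46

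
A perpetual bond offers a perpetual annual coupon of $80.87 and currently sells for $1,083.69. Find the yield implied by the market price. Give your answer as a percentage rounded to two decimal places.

P = C/r ⇒ r = C/P = $80.87/$1,083.69 = 0.074625

7.46%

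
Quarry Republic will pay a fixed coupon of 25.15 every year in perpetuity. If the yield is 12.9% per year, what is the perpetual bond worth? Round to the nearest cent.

194.96

Level perpetuity: PV = C / r = 25.15 / 0.129 = 194.96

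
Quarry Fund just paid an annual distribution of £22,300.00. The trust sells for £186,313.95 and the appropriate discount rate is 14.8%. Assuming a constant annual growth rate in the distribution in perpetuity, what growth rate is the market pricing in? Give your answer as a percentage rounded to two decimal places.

P = D₀(1+g)/(r−g) ⇒ P(r−g) = D₀(1+g) ⇒ g(P+D₀) = P·r − D₀
g = (P·r − D₀)/(P + D₀) = (£186,313.95×0.148 − £22,300.00) / (£186,313.95 + £22,300.00) = 0.025283

2.53%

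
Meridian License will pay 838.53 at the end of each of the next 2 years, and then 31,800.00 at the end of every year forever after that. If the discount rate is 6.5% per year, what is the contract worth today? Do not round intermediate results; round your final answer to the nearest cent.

432861.50

PV of 2-year annuity: 838.53 × [1 − (1+0.065)^−2] / 0.065 = 1526.64987
Perpetuity value at year 2: 31,800.00 / 0.065 = 489230.76923
PV of perpetuity: 489230.76923 / (1+0.065)^2 = 431334.84911
Total PV = 1526.64987 + 431334.84911 = 432861.49898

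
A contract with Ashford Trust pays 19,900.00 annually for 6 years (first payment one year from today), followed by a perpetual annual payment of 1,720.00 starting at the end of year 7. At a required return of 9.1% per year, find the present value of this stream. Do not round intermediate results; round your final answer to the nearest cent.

PV of 6-year annuity: 19,900.00 × [1 − (1+0.091)^−6] / 0.091 = 89004.25128
Perpetuity value at year 6: 1,720.00 / 0.091 = 18901.09890
PV of perpetuity: 18901.09890 / (1+0.091)^6 = 11208.26914
Total PV = 89004.25128 + 11208.26914 = 100212.52042

100212.52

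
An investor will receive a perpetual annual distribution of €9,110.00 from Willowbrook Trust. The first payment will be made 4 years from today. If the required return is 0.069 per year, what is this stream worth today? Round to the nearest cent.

€108077.72

Value at end of year 3: C / r = €9,110.00 / 0.069 = €132,028.9855
Discount to today: PV = €132,028.9855 / (1 + 0.069)^3 = €132,028.9855 / 1.221612 = €108,077.72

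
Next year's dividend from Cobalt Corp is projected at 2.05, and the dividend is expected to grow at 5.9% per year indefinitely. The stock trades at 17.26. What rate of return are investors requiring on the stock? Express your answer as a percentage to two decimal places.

17.78%

P = D₁/(r − g) ⇒ r = D₁/P + g = 2.0500/17.26 + 0.059 = 0.118772 + 0.059 = 0.177772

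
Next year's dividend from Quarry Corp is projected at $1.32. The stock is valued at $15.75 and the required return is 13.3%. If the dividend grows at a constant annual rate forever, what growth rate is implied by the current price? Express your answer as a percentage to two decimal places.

P = D₁/(r−g) ⇒ g = r − D₁/P = 0.133 − $1.32/$15.75 = 0.049190

4.92%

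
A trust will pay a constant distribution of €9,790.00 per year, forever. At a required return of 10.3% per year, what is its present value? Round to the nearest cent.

€95048.54

Level perpetuity: PV = C / r = €9,790.00 / 0.103 = €95,048.54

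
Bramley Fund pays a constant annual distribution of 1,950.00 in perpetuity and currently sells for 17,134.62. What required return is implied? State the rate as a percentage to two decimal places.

P = C/r ⇒ r = C/P = 1,950.00/17,134.62 = 0.113805

11.38%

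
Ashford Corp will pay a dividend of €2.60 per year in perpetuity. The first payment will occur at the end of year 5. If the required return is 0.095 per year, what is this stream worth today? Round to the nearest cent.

€19.04

Value at end of year 4: C / r = €2.60 / 0.095 = €27.3684
Discount to today: PV = €27.3684 / (1 + 0.095)^4 = €27.3684 / 1.437661 = €19.04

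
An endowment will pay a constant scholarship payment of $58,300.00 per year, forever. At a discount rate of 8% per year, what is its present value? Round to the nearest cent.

$728750.00

Level perpetuity: PV = C / r = $58,300.00 / 0.08 = $728,750.00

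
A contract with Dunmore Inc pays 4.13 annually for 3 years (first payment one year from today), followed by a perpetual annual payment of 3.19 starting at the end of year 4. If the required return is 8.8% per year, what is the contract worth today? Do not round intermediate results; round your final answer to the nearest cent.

38.64

PV of 3-year annuity: 4.13 × [1 − (1+0.088)^−3] / 0.088 = 10.49162
Perpetuity value at year 3: 3.19 / 0.088 = 36.25000
PV of perpetuity: 36.25000 / (1+0.088)^3 = 28.14630
Total PV = 10.49162 + 28.14630 = 38.63792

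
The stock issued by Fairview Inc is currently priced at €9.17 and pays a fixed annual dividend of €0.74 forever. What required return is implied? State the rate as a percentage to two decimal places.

8.07%

P = C/r ⇒ r = C/P = €0.74/€9.17 = 0.080698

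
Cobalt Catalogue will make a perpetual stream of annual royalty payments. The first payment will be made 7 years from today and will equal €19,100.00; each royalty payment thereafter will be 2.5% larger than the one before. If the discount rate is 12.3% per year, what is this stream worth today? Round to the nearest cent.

€97169.23

Value at end of year 6: C₁ / (r − g) = €19,100.00 / (0.123 − 0.025) = €194,897.9592
Discount to today: PV = €194,897.9592 / (1 + 0.123)^6 = €194,897.9592 / 2.005758 = €97,169.23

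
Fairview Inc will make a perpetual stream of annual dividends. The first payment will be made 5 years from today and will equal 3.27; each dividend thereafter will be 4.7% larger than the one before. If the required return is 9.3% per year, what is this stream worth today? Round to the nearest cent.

49.81

Value at end of year 4: C₁ / (r − g) = 3.27 / (0.093 − 0.047) = 71.0870
Discount to today: PV = 71.0870 / (1 + 0.093)^4 = 71.0870 / 1.427186 = 49.81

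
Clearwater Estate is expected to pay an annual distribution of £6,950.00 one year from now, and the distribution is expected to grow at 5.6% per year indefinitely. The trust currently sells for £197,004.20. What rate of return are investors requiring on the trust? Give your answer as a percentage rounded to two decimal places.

9.13%

P = D₁/(r − g) ⇒ r = D₁/P + g = £6,950.0000/£197,004.20 + 0.056 = 0.035278 + 0.056 = 0.091278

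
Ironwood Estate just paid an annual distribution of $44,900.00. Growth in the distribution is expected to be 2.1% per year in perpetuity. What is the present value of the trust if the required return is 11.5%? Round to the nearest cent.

D₁ = D₀ × (1 + g) = $44,900.00 × 1.021 = $45,842.9000
Growing perpetuity: P = D₁ / (r − g) = $45,842.9000 / (0.115 − 0.021) = $487,690.43

$487690.43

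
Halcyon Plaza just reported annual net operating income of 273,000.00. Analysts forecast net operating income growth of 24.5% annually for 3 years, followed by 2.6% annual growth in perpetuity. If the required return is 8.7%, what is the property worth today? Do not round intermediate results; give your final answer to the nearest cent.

7980213.81

D_1 = 339885.00000
D_2 = 423156.82500
D_3 = 526830.24712
Terminal value at year 3: TV = D_3×(1+g_2)/(r−g_2) = 540527.83355/0.061 = 8861112.02541
P_0 = D_1/(1+r)^1 + D_2/(1+r)^2 + D_3/(1+r)^3 + TV/(1+r)^3
    = 312681.69273 + 358131.28560 + 410187.16704 + 6899213.66209 = 7980213.80747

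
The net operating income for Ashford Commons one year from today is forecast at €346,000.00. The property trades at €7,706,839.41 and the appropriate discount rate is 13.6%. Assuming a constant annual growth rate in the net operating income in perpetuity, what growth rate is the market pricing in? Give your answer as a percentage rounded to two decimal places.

9.11%

P = D₁/(r−g) ⇒ g = r − D₁/P = 0.136 − €346,000.00/€7,706,839.41 = 0.091105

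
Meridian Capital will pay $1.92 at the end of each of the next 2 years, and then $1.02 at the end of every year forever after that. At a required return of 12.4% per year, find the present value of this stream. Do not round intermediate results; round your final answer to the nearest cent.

$9.74

PV of 2-year annuity: $1.92 × [1 − (1+0.124)^−2] / 0.124 = 3.22792
Perpetuity value at year 2: $1.02 / 0.124 = 8.22581
PV of perpetuity: 8.22581 / (1+0.124)^2 = 6.51097
Total PV = 3.22792 + 6.51097 = 9.73890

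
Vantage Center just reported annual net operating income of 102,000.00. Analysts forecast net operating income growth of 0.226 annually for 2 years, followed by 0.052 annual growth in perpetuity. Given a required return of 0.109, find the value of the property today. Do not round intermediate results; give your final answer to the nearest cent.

D_1 = 125052.00000
D_2 = 153313.75200
Terminal value at year 2: TV = D_2×(1+g_2)/(r−g_2) = 161286.06710/0.057 = 2829580.12463
P_0 = D_1/(1+r)^1 + D_2/(1+r)^2 + TV/(1+r)^2
    = 112761.04599 + 124657.38718 + 2300694.23353 = 2538112.66670

2538112.67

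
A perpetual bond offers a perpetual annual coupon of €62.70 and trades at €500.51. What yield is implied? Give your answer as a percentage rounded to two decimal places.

P = C/r ⇒ r = C/P = €62.70/€500.51 = 0.125272

12.53%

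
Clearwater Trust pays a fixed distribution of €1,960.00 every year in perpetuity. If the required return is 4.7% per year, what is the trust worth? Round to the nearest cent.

Level perpetuity: PV = C / r = €1,960.00 / 0.047 = €41,702.13

€41702.13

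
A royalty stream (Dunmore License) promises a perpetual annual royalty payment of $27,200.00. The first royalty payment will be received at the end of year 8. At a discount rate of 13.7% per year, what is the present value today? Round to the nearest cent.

$80821.16

Value at end of year 7: C / r = $27,200.00 / 0.137 = $198,540.1460
Discount to today: PV = $198,540.1460 / (1 + 0.137)^7 = $198,540.1460 / 2.456537 = $80,821.16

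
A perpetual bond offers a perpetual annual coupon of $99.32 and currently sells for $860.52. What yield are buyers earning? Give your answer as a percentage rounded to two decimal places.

P = C/r ⇒ r = C/P = $99.32/$860.52 = 0.115419

11.54%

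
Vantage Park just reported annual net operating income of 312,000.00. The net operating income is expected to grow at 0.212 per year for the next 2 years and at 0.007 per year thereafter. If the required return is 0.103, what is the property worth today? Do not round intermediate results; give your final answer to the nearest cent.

4671089.76

D_1 = 378144.00000
D_2 = 458310.52800
Terminal value at year 2: TV = D_2×(1+g_2)/(r−g_2) = 461518.70170/0.096 = 4807486.47600
P_0 = D_1/(1+r)^1 + D_2/(1+r)^2 + TV/(1+r)^2
    = 342832.27561 + 376711.43975 + 3951546.03985 = 4671089.75521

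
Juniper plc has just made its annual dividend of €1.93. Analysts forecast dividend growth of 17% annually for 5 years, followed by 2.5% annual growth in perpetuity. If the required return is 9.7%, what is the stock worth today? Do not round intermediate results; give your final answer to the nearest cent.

D_1 = 2.25810
D_2 = 2.64198
D_3 = 3.09111
D_4 = 3.61660
D_5 = 4.23142
Terminal value at year 5: TV = D_5×(1+g_2)/(r−g_2) = 4.33721/0.072 = 60.23903
P_0 = D_1/(1+r)^1 + D_2/(1+r)^2 + D_3/(1+r)^3 + D_4/(1+r)^4 + D_5/(1+r)^5 + TV/(1+r)^5
    = 2.05843 + 2.19541 + 2.34150 + 2.49732 + 2.66350 + 37.91795 = 49.67412

€49.67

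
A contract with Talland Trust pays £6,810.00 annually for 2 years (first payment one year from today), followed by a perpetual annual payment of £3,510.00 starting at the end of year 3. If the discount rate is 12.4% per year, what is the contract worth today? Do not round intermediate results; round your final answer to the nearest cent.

£33854.44

PV of 2-year annuity: £6,810.00 × [1 − (1+0.124)^−2] / 0.124 = 11449.03813
Perpetuity value at year 2: £3,510.00 / 0.124 = 28306.45161
PV of perpetuity: 28306.45161 / (1+0.124)^2 = 22405.40553
Total PV = 11449.03813 + 22405.40553 = 33854.44366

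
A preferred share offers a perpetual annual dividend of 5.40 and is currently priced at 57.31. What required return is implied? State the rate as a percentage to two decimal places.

P = C/r ⇒ r = C/P = 5.40/57.31 = 0.094224

9.42%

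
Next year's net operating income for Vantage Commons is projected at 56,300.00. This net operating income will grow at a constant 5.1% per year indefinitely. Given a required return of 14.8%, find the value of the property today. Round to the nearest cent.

Growing perpetuity: P = D₁ / (r − g) = 56,300.0000 / (0.148 − 0.051) = 580,412.37

580412.37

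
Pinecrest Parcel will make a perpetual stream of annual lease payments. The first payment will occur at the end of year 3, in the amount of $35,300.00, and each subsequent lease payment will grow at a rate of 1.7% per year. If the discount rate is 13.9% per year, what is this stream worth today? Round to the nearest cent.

Value at end of year 2: C₁ / (r − g) = $35,300.00 / (0.139 − 0.017) = $289,344.2623
Discount to today: PV = $289,344.2623 / (1 + 0.139)^2 = $289,344.2623 / 1.297321 = $223,032.13

$223032.13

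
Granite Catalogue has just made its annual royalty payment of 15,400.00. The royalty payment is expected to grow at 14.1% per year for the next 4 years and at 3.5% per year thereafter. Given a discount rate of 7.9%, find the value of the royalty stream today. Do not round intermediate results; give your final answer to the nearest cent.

D_1 = 17571.40000
D_2 = 20048.96740
D_3 = 22875.87180
D_4 = 26101.36973
Terminal value at year 4: TV = D_4×(1+g_2)/(r−g_2) = 27014.91767/0.044 = 613975.40155
P_0 = D_1/(1+r)^1 + D_2/(1+r)^2 + D_3/(1+r)^3 + D_4/(1+r)^4 + TV/(1+r)^4
    = 16284.89342 + 17220.63336 + 18210.14148 + 19256.50735 + 452965.57065 = 523937.74626

523937.75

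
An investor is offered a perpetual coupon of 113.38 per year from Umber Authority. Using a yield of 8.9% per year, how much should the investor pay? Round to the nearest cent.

1273.93

Level perpetuity: PV = C / r = 113.38 / 0.089 = 1,273.93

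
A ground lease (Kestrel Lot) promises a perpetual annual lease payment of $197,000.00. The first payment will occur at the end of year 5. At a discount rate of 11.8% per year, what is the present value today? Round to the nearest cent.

$1068604.51

Value at end of year 4: C / r = $197,000.00 / 0.118 = $1,669,491.5254
Discount to today: PV = $1,669,491.5254 / (1 + 0.118)^4 = $1,669,491.5254 / 1.562310 = $1,068,604.51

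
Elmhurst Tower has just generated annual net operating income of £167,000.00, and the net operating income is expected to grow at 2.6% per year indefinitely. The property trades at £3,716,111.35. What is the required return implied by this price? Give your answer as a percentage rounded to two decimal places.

7.21%

D₁ = £167,000.00 × 1.026 = £171,342.0000
P = D₁/(r − g) ⇒ r = D₁/P + g = £171,342.0000/£3,716,111.35 + 0.026 = 0.046108 + 0.026 = 0.072108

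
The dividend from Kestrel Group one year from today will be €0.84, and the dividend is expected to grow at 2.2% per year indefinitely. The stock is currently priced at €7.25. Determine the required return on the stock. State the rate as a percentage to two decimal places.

13.79%

P = D₁/(r − g) ⇒ r = D₁/P + g = €0.8400/€7.25 + 0.022 = 0.115862 + 0.022 = 0.137862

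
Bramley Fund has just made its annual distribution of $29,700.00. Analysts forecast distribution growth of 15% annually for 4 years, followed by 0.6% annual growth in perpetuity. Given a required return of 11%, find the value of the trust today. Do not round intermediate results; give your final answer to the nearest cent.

D_1 = 34155.00000
D_2 = 39278.25000
D_3 = 45169.98750
D_4 = 51945.48563
Terminal value at year 4: TV = D_4×(1+g_2)/(r−g_2) = 52257.15854/0.104 = 502472.67826
P_0 = D_1/(1+r)^1 + D_2/(1+r)^2 + D_3/(1+r)^3 + D_4/(1+r)^4 + TV/(1+r)^4
    = 30770.27027 + 31879.10884 + 33027.90555 + 34218.10035 + 330994.31683 = 460889.70184

$460889.70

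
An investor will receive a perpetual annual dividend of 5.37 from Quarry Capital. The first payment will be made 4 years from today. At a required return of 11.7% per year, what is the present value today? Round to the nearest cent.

Value at end of year 3: C / r = 5.37 / 0.117 = 45.8974
Discount to today: PV = 45.8974 / (1 + 0.117)^3 = 45.8974 / 1.393669 = 32.93

32.93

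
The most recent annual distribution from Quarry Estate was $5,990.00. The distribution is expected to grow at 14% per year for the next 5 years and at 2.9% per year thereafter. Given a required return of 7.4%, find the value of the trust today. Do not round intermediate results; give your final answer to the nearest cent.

$220503.15

D_1 = 6828.60000
D_2 = 7784.60400
D_3 = 8874.44856
D_4 = 10116.87136
D_5 = 11533.23335
Terminal value at year 5: TV = D_5×(1+g_2)/(r−g_2) = 11867.69712/0.045 = 263726.60257
P_0 = D_1/(1+r)^1 + D_2/(1+r)^2 + D_3/(1+r)^3 + D_4/(1+r)^4 + D_5/(1+r)^5 + TV/(1+r)^5
    = 6358.10056 + 6748.82182 + 7163.55389 + 7603.77228 + 8071.04321 + 184557.85467 = 220503.14644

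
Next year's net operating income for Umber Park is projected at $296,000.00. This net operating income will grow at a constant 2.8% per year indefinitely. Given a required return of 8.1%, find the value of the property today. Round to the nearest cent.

Growing perpetuity: P = D₁ / (r − g) = $296,000.0000 / (0.081 − 0.028) = $5,584,905.66

$5584905.66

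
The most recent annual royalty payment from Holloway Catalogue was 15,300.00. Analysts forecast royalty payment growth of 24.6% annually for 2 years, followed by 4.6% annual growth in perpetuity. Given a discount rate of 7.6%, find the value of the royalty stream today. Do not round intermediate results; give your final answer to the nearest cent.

D_1 = 19063.80000
D_2 = 23753.49480
Terminal value at year 2: TV = D_2×(1+g_2)/(r−g_2) = 24846.15556/0.03 = 828205.18536
P_0 = D_1/(1+r)^1 + D_2/(1+r)^2 + TV/(1+r)^2
    = 17717.28625 + 20516.48575 + 715341.46965 = 753575.24164

753575.24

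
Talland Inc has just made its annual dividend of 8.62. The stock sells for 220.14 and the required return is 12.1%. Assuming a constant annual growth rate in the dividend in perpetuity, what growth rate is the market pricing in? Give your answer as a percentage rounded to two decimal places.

7.88%

P = D₀(1+g)/(r−g) ⇒ P(r−g) = D₀(1+g) ⇒ g(P+D₀) = P·r − D₀
g = (P·r − D₀)/(P + D₀) = (220.14×0.121 − 8.62) / (220.14 + 8.62) = 0.078759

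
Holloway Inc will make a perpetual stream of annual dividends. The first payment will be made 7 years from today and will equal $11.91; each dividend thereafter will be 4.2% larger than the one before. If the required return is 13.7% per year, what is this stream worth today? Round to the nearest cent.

Value at end of year 6: C₁ / (r − g) = $11.91 / (0.137 − 0.042) = $125.3684
Discount to today: PV = $125.3684 / (1 + 0.137)^6 = $125.3684 / 2.160542 = $58.03

$58.03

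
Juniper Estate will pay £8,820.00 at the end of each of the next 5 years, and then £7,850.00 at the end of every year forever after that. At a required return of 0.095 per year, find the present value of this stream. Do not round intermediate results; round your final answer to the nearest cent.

£86356.10

PV of 5-year annuity: £8,820.00 × [1 − (1+0.095)^−5] / 0.095 = 33866.23150
Perpetuity value at year 5: £7,850.00 / 0.095 = 82631.57895
PV of perpetuity: 82631.57895 / (1+0.095)^5 = 52489.86497
Total PV = 33866.23150 + 52489.86497 = 86356.09647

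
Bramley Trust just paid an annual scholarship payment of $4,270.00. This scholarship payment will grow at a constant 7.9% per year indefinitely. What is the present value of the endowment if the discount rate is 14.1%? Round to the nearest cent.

D₁ = D₀ × (1 + g) = $4,270.00 × 1.079 = $4,607.3300
Growing perpetuity: P = D₁ / (r − g) = $4,607.3300 / (0.141 − 0.079) = $74,311.77

$74311.77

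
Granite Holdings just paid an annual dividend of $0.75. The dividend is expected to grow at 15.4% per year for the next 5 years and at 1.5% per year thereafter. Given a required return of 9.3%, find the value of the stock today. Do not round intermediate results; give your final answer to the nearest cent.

D_1 = 0.86550
D_2 = 0.99879
D_3 = 1.15260
D_4 = 1.33010
D_5 = 1.53494
Terminal value at year 5: TV = D_5×(1+g_2)/(r−g_2) = 1.55796/0.078 = 19.97385
P_0 = D_1/(1+r)^1 + D_2/(1+r)^2 + D_3/(1+r)^3 + D_4/(1+r)^4 + D_5/(1+r)^5 + TV/(1+r)^5
    = 0.79186 + 0.83605 + 0.88271 + 0.93197 + 0.98399 + 12.80445 = 17.23103

$17.23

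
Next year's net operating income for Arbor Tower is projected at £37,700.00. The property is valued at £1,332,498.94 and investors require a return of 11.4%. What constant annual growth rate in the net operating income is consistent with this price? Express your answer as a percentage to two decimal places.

8.57%

P = D₁/(r−g) ⇒ g = r − D₁/P = 0.114 − £37,700.00/£1,332,498.94 = 0.085707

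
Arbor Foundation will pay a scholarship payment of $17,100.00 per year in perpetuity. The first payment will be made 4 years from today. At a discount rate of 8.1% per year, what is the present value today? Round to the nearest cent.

$167122.15

Value at end of year 3: C / r = $17,100.00 / 0.081 = $211,111.1111
Discount to today: PV = $211,111.1111 / (1 + 0.081)^3 = $211,111.1111 / 1.263214 = $167,122.15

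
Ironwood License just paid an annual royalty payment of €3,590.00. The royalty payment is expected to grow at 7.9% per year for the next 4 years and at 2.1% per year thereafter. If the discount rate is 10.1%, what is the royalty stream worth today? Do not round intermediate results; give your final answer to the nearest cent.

€55920.46

D_1 = 3873.61000
D_2 = 4179.62519
D_3 = 4509.81558
D_4 = 4866.09101
Terminal value at year 4: TV = D_4×(1+g_2)/(r−g_2) = 4968.27892/0.08 = 62103.48653
P_0 = D_1/(1+r)^1 + D_2/(1+r)^2 + D_3/(1+r)^3 + D_4/(1+r)^4 + TV/(1+r)^4
    = 3518.26521 + 3447.96382 + 3379.06718 + 3311.54721 + 42263.62133 = 55920.46475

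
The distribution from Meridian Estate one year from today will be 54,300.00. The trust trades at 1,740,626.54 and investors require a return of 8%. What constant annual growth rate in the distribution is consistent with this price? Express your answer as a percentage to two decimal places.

4.88%

P = D₁/(r−g) ⇒ g = r − D₁/P = 0.08 − 54,300.00/1,740,626.54 = 0.048804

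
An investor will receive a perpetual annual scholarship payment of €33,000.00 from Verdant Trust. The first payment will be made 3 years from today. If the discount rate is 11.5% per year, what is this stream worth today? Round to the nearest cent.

Value at end of year 2: C / r = €33,000.00 / 0.115 = €286,956.5217
Discount to today: PV = €286,956.5217 / (1 + 0.115)^2 = €286,956.5217 / 1.243225 = €230,816.24

€230816.24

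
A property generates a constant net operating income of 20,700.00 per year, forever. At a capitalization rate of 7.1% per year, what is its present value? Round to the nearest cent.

Level perpetuity: PV = C / r = 20,700.00 / 0.071 = 291,549.30

291549.30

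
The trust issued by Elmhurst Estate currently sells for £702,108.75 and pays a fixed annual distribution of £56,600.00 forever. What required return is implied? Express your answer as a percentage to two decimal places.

8.06%

P = C/r ⇒ r = C/P = £56,600.00/£702,108.75 = 0.080614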